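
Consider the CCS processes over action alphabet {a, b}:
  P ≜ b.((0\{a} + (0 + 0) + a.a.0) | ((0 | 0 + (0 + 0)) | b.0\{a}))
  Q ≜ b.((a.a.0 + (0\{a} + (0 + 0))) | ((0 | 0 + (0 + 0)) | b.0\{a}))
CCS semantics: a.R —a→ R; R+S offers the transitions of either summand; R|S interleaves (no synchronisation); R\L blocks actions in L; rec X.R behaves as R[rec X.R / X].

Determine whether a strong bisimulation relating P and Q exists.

P's transition system — 7 states:
  p0 = b.((0\{a} + (0 + 0) + a.a.0) | ((0 | 0 + (0 + 0)) | b.0\{a})) ⊢ —b→ p1
  p1 = (0\{a} + (0 + 0) + a.a.0) | ((0 | 0 + (0 + 0)) | b.0\{a}) ⊢ —a→ p2, —b→ p3
  p2 = a.0 | ((0 | 0 + (0 + 0)) | b.0\{a}) ⊢ —a→ p4, —b→ p5
  p3 = (0\{a} + (0 + 0) + a.a.0) | ((0 | 0 + (0 + 0)) | 0\{a}) ⊢ —a→ p5
  p4 = 0 | ((0 | 0 + (0 + 0)) | b.0\{a}) ⊢ —b→ p6
  p5 = a.0 | ((0 | 0 + (0 + 0)) | 0\{a}) ⊢ —a→ p6
  p6 = 0 | ((0 | 0 + (0 + 0)) | 0\{a}) ⊢ ·
Q's transition system — 7 states:
  q0 = b.((a.a.0 + (0\{a} + (0 + 0))) | ((0 | 0 + (0 + 0)) | b.0\{a})) ⊢ —b→ q1
  q1 = (a.a.0 + (0\{a} + (0 + 0))) | ((0 | 0 + (0 + 0)) | b.0\{a}) ⊢ —a→ q2, —b→ q3
  q2 = a.0 | ((0 | 0 + (0 + 0)) | b.0\{a}) ⊢ —a→ q4, —b→ q5
  q3 = (a.a.0 + (0\{a} + (0 + 0))) | ((0 | 0 + (0 + 0)) | 0\{a}) ⊢ —a→ q5
  q4 = 0 | ((0 | 0 + (0 + 0)) | b.0\{a}) ⊢ —b→ q6
  q5 = a.0 | ((0 | 0 + (0 + 0)) | 0\{a}) ⊢ —a→ q6
  q6 = 0 | ((0 | 0 + (0 + 0)) | 0\{a}) ⊢ ·
Partition-refinement fixed point:
  B0 = {p0, q0}
  B1 = {p1, q1}
  B2 = {p3, q3}
  B3 = {p5, q5}
  B4 = {p6, q6}
  B5 = {p2, q2}
  B6 = {p4, q4}
p0 ∈ B0, q0 ∈ B0 → same block

bisimilar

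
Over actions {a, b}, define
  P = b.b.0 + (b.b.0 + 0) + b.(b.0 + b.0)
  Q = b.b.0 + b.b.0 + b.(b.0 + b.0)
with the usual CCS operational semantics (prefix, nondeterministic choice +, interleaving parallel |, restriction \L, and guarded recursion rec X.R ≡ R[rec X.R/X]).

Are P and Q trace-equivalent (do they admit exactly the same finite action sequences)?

YES

Reachable graph of P (4 states):
  s0 = b.b.0 + (b.b.0 + 0) + b.(b.0 + b.0) | --b--▸ s1, --b--▸ s2
  s1 = b.0 | --b--▸ s3
  s2 = b.0 + b.0 | --b--▸ s3
  s3 = 0 | ·
Reachable graph of Q (4 states):
  t0 = b.b.0 + b.b.0 + b.(b.0 + b.0) | --b--▸ t1, --b--▸ t2
  t1 = b.0 | --b--▸ t3
  t2 = b.0 + b.0 | --b--▸ t3
  t3 = 0 | ·
Coarsest stable partition (strong bisimilarity classes):
  B0 = {s0, t0}
  B1 = {s1, s2, t1, t2}
  B2 = {s3, t3}
s0 ∈ B0, t0 ∈ B0 → same block
Bisimilar ⇒ trace-equivalent.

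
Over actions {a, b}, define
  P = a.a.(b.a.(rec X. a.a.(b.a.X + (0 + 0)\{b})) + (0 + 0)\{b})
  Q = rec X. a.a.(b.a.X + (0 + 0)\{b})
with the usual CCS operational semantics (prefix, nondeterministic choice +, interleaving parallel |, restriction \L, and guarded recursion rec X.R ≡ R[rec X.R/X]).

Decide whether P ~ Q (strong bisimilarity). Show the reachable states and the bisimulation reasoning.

Reachable graph of P (5 states):
  u0 = a.a.(b.a.(rec X. a.a.(b.a.X + (0 + 0)\{b})) + (0 + 0)\{b}) ⊢ --a--▸ u1
  u1 = a.(b.a.(rec X. a.a.(b.a.X + (0 + 0)\{b})) + (0 + 0)\{b}) ⊢ --a--▸ u2
  u2 = b.a.(rec X. a.a.(b.a.X + (0 + 0)\{b})) + (0 + 0)\{b} ⊢ --b--▸ u3
  u3 = a.(rec X. a.a.(b.a.X + (0 + 0)\{b})) ⊢ --a--▸ u4
  u4 = rec X. a.a.(b.a.X + (0 + 0)\{b}) ⊢ --a--▸ u1
Reachable graph of Q (4 states):
  v0 = rec X. a.a.(b.a.X + (0 + 0)\{b}) ⊢ --a--▸ v1
  v1 = a.(b.a.(rec X. a.a.(b.a.X + (0 + 0)\{b})) + (0 + 0)\{b}) ⊢ --a--▸ v2
  v2 = b.a.(rec X. a.a.(b.a.X + (0 + 0)\{b})) + (0 + 0)\{b} ⊢ --b--▸ v3
  v3 = a.(rec X. a.a.(b.a.X + (0 + 0)\{b})) ⊢ --a--▸ v0
Bisimilarity quotient blocks:
  B0 = {u0, u4, v0}
  B1 = {u1, v1}
  B2 = {u2, v2}
  B3 = {u3, v3}
u0 ∈ B0, v0 ∈ B0 → same block

bisimilar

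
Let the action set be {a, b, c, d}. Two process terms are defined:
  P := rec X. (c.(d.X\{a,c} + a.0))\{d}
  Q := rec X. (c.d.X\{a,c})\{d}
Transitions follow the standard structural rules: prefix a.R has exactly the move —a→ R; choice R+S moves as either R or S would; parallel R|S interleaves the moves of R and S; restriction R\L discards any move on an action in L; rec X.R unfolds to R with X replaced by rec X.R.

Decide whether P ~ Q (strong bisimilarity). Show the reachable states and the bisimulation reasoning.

P ≁ Q

LTS(P): 3 reachable states
  p0 = rec X. (c.(d.X\{a,c} + a.0))\{d} | --c--▸ p1
  p1 = (d.(rec X. (c.(d.X\{a,c} + a.0))\{d})\{a,c} + a.0)\{d} | --a--▸ p2
  p2 = 0\{d} | stopped
LTS(Q): 2 reachable states
  q0 = rec X. (c.d.X\{a,c})\{d} | --c--▸ q1
  q1 = (d.(rec X. (c.d.X\{a,c})\{d})\{a,c})\{d} | stopped
Coarsest stable partition (strong bisimilarity classes):
  B0 = {p0}
  B1 = {p1}
  B2 = {p2, q1}
  B3 = {q0}
p0 ∈ B0, q0 ∈ B3 → different blocks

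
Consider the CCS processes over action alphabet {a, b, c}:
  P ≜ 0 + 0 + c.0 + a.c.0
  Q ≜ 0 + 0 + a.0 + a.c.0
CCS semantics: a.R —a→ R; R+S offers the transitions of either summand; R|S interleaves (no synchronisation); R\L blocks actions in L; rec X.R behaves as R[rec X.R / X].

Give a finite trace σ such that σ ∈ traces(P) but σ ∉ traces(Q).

LTS(P): 3 reachable states
  p0 = 0 + 0 + c.0 + a.c.0 → —a→ p1, —c→ p2
  p1 = c.0 → —c→ p2
  p2 = 0 → ∅
LTS(Q): 3 reachable states
  q0 = 0 + 0 + a.0 + a.c.0 → —a→ q1, —a→ q2
  q1 = 0 → ∅
  q2 = c.0 → —c→ q1
Executing c from P (initial set {p0}):
  step 1 (c): {p2}
  — P admits the full trace.
Executing c from Q (initial set {q0}):
  step 1 (c): ∅ (Q stuck)

c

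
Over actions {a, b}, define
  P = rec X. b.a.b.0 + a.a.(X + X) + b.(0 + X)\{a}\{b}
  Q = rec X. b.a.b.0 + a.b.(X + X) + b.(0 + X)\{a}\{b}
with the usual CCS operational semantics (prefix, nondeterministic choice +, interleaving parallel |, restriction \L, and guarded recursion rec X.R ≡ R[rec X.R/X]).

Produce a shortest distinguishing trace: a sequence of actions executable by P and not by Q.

Reachable graph of P (7 states):
  u0 = rec X. b.a.b.0 + a.a.(X + X) + b.(0 + X)\{a}\{b} | ··a··> u1, ··b··> u2, ··b··> u3
  u1 = a.((rec X. b.a.b.0 + a.a.(X + X) + b.(0 + X)\{a}\{b}) + (rec X. b.a.b.0 + a.a.(X + X) + b.(0 + X)\{a}\{b})) | ··a··> u4
  u2 = (0 + (rec X. b.a.b.0 + a.a.(X + X) + b.(0 + X)\{a}\{b}))\{a}\{b} | (no moves)
  u3 = a.b.0 | ··a··> u5
  u4 = (rec X. b.a.b.0 + a.a.(X + X) + b.(0 + X)\{a}\{b}) + (rec X. b.a.b.0 + a.a.(X + X) + b.(0 + X)\{a}\{b}) | ··a··> u1, ··b··> u2, ··b··> u3
  u5 = b.0 | ··b··> u6
  u6 = 0 | (no moves)
Reachable graph of Q (7 states):
  v0 = rec X. b.a.b.0 + a.b.(X + X) + b.(0 + X)\{a}\{b} | ··a··> v1, ··b··> v2, ··b··> v3
  v1 = b.((rec X. b.a.b.0 + a.b.(X + X) + b.(0 + X)\{a}\{b}) + (rec X. b.a.b.0 + a.b.(X + X) + b.(0 + X)\{a}\{b})) | ··b··> v4
  v2 = (0 + (rec X. b.a.b.0 + a.b.(X + X) + b.(0 + X)\{a}\{b}))\{a}\{b} | (no moves)
  v3 = a.b.0 | ··a··> v5
  v4 = (rec X. b.a.b.0 + a.b.(X + X) + b.(0 + X)\{a}\{b}) + (rec X. b.a.b.0 + a.b.(X + X) + b.(0 + X)\{a}\{b}) | ··a··> v1, ··b··> v2, ··b··> v3
  v5 = b.0 | ··b··> v6
  v6 = 0 | (no moves)
Trace ⟨aa⟩ through P, begin at {u0}:
  step 1 (a): {u1}
  step 2 (a): {u4}
  P completes σ.
Trace ⟨aa⟩ through Q, begin at {v0}:
  step 1 (a): {v1}
  step 2 (a): no successor for Q

aa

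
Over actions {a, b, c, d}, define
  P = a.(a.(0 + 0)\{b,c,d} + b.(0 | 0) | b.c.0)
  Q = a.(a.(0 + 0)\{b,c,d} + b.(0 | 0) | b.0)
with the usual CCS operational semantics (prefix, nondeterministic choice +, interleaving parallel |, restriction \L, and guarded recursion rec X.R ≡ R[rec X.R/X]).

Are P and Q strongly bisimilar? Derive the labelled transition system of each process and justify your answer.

LTS(P): 8 reachable states
  p0 = a.(a.(0 + 0)\{b,c,d} + b.(0 | 0) | b.c.0) :: --a--▸ p1
  p1 = a.(0 + 0)\{b,c,d} + b.(0 | 0) | b.c.0 :: --a--▸ p2, --b--▸ p3, --b--▸ p4
  p2 = (0 + 0)\{b,c,d} :: stopped
  p3 = 0 | 0 | b.c.0 :: --b--▸ p5
  p4 = b.(0 | 0) | c.0 :: --b--▸ p5, --c--▸ p6
  p5 = 0 | 0 | c.0 :: --c--▸ p7
  p6 = b.(0 | 0) | 0 :: --b--▸ p7
  p7 = 0 | 0 | 0 :: stopped
LTS(Q): 6 reachable states
  q0 = a.(a.(0 + 0)\{b,c,d} + b.(0 | 0) | b.0) :: --a--▸ q1
  q1 = a.(0 + 0)\{b,c,d} + b.(0 | 0) | b.0 :: --a--▸ q2, --b--▸ q3, --b--▸ q4
  q2 = (0 + 0)\{b,c,d} :: stopped
  q3 = 0 | 0 | b.0 :: --b--▸ q5
  q4 = b.(0 | 0) | 0 :: --b--▸ q5
  q5 = 0 | 0 | 0 :: stopped
Bisimilarity quotient blocks:
  B0 = {p0}
  B1 = {p1}
  B2 = {p3}
  B3 = {p5}
  B4 = {p2, p7, q2, q5}
  B5 = {p4}
  B6 = {p6, q3, q4}
  B7 = {q0}
  B8 = {q1}
p0 ∈ B0, q0 ∈ B7 → different blocks

P ≁ Q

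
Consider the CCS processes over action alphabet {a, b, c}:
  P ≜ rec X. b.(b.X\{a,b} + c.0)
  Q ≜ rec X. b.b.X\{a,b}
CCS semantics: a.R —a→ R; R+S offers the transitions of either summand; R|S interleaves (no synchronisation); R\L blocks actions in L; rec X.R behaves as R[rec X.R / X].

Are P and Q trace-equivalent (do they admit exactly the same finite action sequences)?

LTS(P): 4 reachable states
  m0 = rec X. b.(b.X\{a,b} + c.0) → --b--▸ m1
  m1 = b.(rec X. b.(b.X\{a,b} + c.0))\{a,b} + c.0 → --b--▸ m2, --c--▸ m3
  m2 = (rec X. b.(b.X\{a,b} + c.0))\{a,b} → ∅
  m3 = 0 → ∅
LTS(Q): 3 reachable states
  n0 = rec X. b.b.X\{a,b} → --b--▸ n1
  n1 = b.(rec X. b.b.X\{a,b})\{a,b} → --b--▸ n2
  n2 = (rec X. b.b.X\{a,b})\{a,b} → ∅
Run σ = ⟨bc⟩ on P: start {m0}
  step 1 (b): {m1}
  step 2 (c): {m3}
  — P admits the full trace.
Run σ = ⟨bc⟩ on Q: start {n0}
  step 1 (b): {n1}
  step 2 (c): ∅ (Q stuck)

trace-distinct — witness ⟨bc⟩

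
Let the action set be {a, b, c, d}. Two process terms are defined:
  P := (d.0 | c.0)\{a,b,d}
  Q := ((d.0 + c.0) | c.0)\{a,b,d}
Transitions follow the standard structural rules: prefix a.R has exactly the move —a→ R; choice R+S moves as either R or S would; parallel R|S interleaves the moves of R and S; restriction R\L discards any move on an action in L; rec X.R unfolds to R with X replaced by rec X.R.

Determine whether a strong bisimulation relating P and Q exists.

LTS(P): 2 reachable states
  s0 = (d.0 | c.0)\{a,b,d} | -c-> s1
  s1 = (d.0 | 0)\{a,b,d} | (no moves)
LTS(Q): 4 reachable states
  t0 = ((d.0 + c.0) | c.0)\{a,b,d} | -c-> t1, -c-> t2
  t1 = ((d.0 + c.0) | 0)\{a,b,d} | -c-> t3
  t2 = (0 | c.0)\{a,b,d} | -c-> t3
  t3 = (0 | 0)\{a,b,d} | (no moves)
Bisimilarity quotient blocks:
  B0 = {s0, t1, t2}
  B1 = {s1, t3}
  B2 = {t0}
s0 ∈ B0, t0 ∈ B2 → different blocks

P ≁ Q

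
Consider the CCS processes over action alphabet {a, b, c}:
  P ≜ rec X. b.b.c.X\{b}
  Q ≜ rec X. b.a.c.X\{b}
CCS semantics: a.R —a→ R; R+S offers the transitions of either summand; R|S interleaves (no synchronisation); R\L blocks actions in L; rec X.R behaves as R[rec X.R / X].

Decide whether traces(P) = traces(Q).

trace-distinct — witness ⟨bb⟩

LTS(P): 4 reachable states
  m0 = rec X. b.b.c.X\{b} has moves -b-> m1
  m1 = b.c.(rec X. b.b.c.X\{b})\{b} has moves -b-> m2
  m2 = c.(rec X. b.b.c.X\{b})\{b} has moves -c-> m3
  m3 = (rec X. b.b.c.X\{b})\{b} has moves (no moves)
LTS(Q): 4 reachable states
  n0 = rec X. b.a.c.X\{b} has moves -b-> n1
  n1 = a.c.(rec X. b.a.c.X\{b})\{b} has moves -a-> n2
  n2 = c.(rec X. b.a.c.X\{b})\{b} has moves -c-> n3
  n3 = (rec X. b.a.c.X\{b})\{b} has moves (no moves)
Trace ⟨bb⟩ through P, begin at {m0}:
  after b @ step 1: {m1}
  after b @ step 2: {m2}
  ✓ P
Trace ⟨bb⟩ through Q, begin at {n0}:
  after b @ step 1: {n1}
  after b @ step 2: no successor for Q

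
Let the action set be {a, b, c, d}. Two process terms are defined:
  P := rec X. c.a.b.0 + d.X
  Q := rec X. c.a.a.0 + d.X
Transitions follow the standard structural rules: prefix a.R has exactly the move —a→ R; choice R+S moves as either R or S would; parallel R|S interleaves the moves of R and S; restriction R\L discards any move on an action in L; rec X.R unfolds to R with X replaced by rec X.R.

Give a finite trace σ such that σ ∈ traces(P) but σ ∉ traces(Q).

Reachable graph of P (4 states):
  u0 = rec X. c.a.b.0 + d.X | --c--▸ u1, --d--▸ u0
  u1 = a.b.0 | --a--▸ u2
  u2 = b.0 | --b--▸ u3
  u3 = 0 | deadlocked
Reachable graph of Q (4 states):
  v0 = rec X. c.a.a.0 + d.X | --c--▸ v1, --d--▸ v0
  v1 = a.a.0 | --a--▸ v2
  v2 = a.0 | --a--▸ v3
  v3 = 0 | deadlocked
Trace ⟨cab⟩ through P, begin at {u0}:
  [1] c ⇒ {u1}
  [2] a ⇒ {u2}
  [3] b ⇒ {u3}
  ✓ P
Trace ⟨cab⟩ through Q, begin at {v0}:
  [1] c ⇒ {v1}
  [2] a ⇒ {v2}
  [3] b ⇒ ∅  — Q cannot continue

cab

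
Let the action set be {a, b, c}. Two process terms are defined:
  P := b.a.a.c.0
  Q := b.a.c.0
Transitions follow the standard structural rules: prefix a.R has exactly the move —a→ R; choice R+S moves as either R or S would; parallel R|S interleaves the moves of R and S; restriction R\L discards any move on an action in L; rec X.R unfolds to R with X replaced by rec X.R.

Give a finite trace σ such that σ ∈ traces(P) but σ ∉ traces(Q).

LTS(P): 5 reachable states
  p0 = b.a.a.c.0 ⊢ =b=> p1
  p1 = a.a.c.0 ⊢ =a=> p2
  p2 = a.c.0 ⊢ =a=> p3
  p3 = c.0 ⊢ =c=> p4
  p4 = 0 ⊢ ·
LTS(Q): 4 reachable states
  q0 = b.a.c.0 ⊢ =b=> q1
  q1 = a.c.0 ⊢ =a=> q2
  q2 = c.0 ⊢ =c=> q3
  q3 = 0 ⊢ ·
Run σ = ⟨baa⟩ on P: start {p0}
  after b @ step 1: {p1}
  after a @ step 2: {p2}
  after a @ step 3: {p3}
  P completes σ.
Run σ = ⟨baa⟩ on Q: start {q0}
  after b @ step 1: {q1}
  after a @ step 2: {q2}
  after a @ step 3: no successor for Q

baa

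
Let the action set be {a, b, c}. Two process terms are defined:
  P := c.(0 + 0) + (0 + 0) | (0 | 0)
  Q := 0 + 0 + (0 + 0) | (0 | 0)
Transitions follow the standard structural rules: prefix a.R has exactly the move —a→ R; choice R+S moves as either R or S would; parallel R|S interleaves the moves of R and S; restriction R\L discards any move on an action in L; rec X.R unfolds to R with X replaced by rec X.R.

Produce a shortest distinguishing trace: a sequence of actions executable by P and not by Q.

c

LTS(P): 2 reachable states
  u0 = c.(0 + 0) + (0 + 0) | (0 | 0) has moves =c=> u1
  u1 = 0 + 0 has moves ∅
LTS(Q): 1 reachable states
  v0 = 0 + 0 + (0 + 0) | (0 | 0) has moves ∅
Executing c from P (initial set {u0}):
  [1] c ⇒ {u1}
  — P admits the full trace.
Executing c from Q (initial set {v0}):
  [1] c ⇒ ∅ (Q stuck)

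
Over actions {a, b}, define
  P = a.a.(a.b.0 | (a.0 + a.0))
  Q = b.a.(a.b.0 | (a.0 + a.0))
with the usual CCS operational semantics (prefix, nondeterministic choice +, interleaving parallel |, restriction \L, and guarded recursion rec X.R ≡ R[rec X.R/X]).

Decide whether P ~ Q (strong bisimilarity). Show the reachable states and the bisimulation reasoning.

Reachable graph of P (8 states):
  u0 = a.a.(a.b.0 | (a.0 + a.0)) → --a--▸ u1
  u1 = a.(a.b.0 | (a.0 + a.0)) → --a--▸ u2
  u2 = a.b.0 | (a.0 + a.0) → --a--▸ u3, --a--▸ u4
  u3 = a.b.0 | 0 → --a--▸ u5
  u4 = b.0 | (a.0 + a.0) → --a--▸ u5, --b--▸ u6
  u5 = b.0 | 0 → --b--▸ u7
  u6 = 0 | (a.0 + a.0) → --a--▸ u7
  u7 = 0 | 0 → (no moves)
Reachable graph of Q (8 states):
  v0 = b.a.(a.b.0 | (a.0 + a.0)) → --b--▸ v1
  v1 = a.(a.b.0 | (a.0 + a.0)) → --a--▸ v2
  v2 = a.b.0 | (a.0 + a.0) → --a--▸ v3, --a--▸ v4
  v3 = a.b.0 | 0 → --a--▸ v5
  v4 = b.0 | (a.0 + a.0) → --a--▸ v5, --b--▸ v6
  v5 = b.0 | 0 → --b--▸ v7
  v6 = 0 | (a.0 + a.0) → --a--▸ v7
  v7 = 0 | 0 → (no moves)
Partition-refinement fixed point:
  B0 = {u0}
  B1 = {u1, v1}
  B2 = {u2, v2}
  B3 = {u4, v4}
  B4 = {u6, v6}
  B5 = {u7, v7}
  B6 = {u5, v5}
  B7 = {u3, v3}
  B8 = {v0}
u0 ∈ B0, v0 ∈ B8 → different blocks

not bisimilar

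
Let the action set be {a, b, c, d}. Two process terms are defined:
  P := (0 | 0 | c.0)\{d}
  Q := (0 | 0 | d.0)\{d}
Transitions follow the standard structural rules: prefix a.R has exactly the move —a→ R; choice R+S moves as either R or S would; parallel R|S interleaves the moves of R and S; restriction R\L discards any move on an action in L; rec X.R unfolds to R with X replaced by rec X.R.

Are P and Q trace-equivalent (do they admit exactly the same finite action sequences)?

trace-distinct — witness ⟨c⟩

P's transition system — 2 states:
  m0 = (0 | 0 | c.0)\{d} :: —c→ m1
  m1 = (0 | 0 | 0)\{d} :: ·
Q's transition system — 1 states:
  n0 = (0 | 0 | d.0)\{d} :: ·
Trace ⟨c⟩ through P, begin at {m0}:
  [1] c ⇒ {m1}
  ✓ P
Trace ⟨c⟩ through Q, begin at {n0}:
  [1] c ⇒ no successor for Q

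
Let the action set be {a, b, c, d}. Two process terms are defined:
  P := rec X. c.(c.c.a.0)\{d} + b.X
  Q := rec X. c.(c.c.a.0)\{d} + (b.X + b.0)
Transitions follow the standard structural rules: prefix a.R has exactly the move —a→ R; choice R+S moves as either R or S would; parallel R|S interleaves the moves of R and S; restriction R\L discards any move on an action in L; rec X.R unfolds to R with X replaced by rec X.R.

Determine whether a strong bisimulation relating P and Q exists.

NO

Reachable graph of P (5 states):
  s0 = rec X. c.(c.c.a.0)\{d} + b.X has moves —b→ s0, —c→ s1
  s1 = (c.c.a.0)\{d} has moves —c→ s2
  s2 = (c.a.0)\{d} has moves —c→ s3
  s3 = (a.0)\{d} has moves —a→ s4
  s4 = 0\{d} has moves ·
Reachable graph of Q (6 states):
  t0 = rec X. c.(c.c.a.0)\{d} + (b.X + b.0) has moves —b→ t0, —b→ t1, —c→ t2
  t1 = 0 has moves ·
  t2 = (c.c.a.0)\{d} has moves —c→ t3
  t3 = (c.a.0)\{d} has moves —c→ t4
  t4 = (a.0)\{d} has moves —a→ t5
  t5 = 0\{d} has moves ·
Partition-refinement fixed point:
  B0 = {s0}
  B1 = {s1, t2}
  B2 = {s2, t3}
  B3 = {s3, t4}
  B4 = {s4, t1, t5}
  B5 = {t0}
s0 ∈ B0, t0 ∈ B5 → different blocks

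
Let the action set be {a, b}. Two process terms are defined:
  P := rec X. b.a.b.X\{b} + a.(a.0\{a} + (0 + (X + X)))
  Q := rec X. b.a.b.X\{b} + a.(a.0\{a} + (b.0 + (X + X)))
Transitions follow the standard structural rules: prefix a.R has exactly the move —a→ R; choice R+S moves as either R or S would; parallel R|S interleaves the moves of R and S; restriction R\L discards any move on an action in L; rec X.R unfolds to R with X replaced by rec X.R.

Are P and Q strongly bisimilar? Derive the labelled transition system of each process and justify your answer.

LTS(P): 8 reachable states
  s0 = rec X. b.a.b.X\{b} + a.(a.0\{a} + (0 + (X + X))) ⊢ —a→ s1, —b→ s2
  s1 = a.0\{a} + (0 + ((rec X. b.a.b.X\{b} + a.(a.0\{a} + (0 + (X + X)))) + (rec X. b.a.b.X\{b} + a.(a.0\{a} + (0 + (X + X)))))) ⊢ —a→ s1, —a→ s3, —b→ s2
  s2 = a.b.(rec X. b.a.b.X\{b} + a.(a.0\{a} + (0 + (X + X))))\{b} ⊢ —a→ s4
  s3 = 0\{a} ⊢ (no moves)
  s4 = b.(rec X. b.a.b.X\{b} + a.(a.0\{a} + (0 + (X + X))))\{b} ⊢ —b→ s5
  s5 = (rec X. b.a.b.X\{b} + a.(a.0\{a} + (0 + (X + X))))\{b} ⊢ —a→ s6
  s6 = (a.0\{a} + (0 + ((rec X. b.a.b.X\{b} + a.(a.0\{a} + (0 + (X + X)))) + (rec X. b.a.b.X\{b} + a.(a.0\{a} + (0 + (X + X)))))))\{b} ⊢ —a→ s6, —a→ s7
  s7 = 0\{a}\{b} ⊢ (no moves)
LTS(Q): 9 reachable states
  t0 = rec X. b.a.b.X\{b} + a.(a.0\{a} + (b.0 + (X + X))) ⊢ —a→ t1, —b→ t2
  t1 = a.0\{a} + (b.0 + ((rec X. b.a.b.X\{b} + a.(a.0\{a} + (b.0 + (X + X)))) + (rec X. b.a.b.X\{b} + a.(a.0\{a} + (b.0 + (X + X)))))) ⊢ —a→ t1, —a→ t3, —b→ t2, —b→ t4
  t2 = a.b.(rec X. b.a.b.X\{b} + a.(a.0\{a} + (b.0 + (X + X))))\{b} ⊢ —a→ t5
  t3 = 0\{a} ⊢ (no moves)
  t4 = 0 ⊢ (no moves)
  t5 = b.(rec X. b.a.b.X\{b} + a.(a.0\{a} + (b.0 + (X + X))))\{b} ⊢ —b→ t6
  t6 = (rec X. b.a.b.X\{b} + a.(a.0\{a} + (b.0 + (X + X))))\{b} ⊢ —a→ t7
  t7 = (a.0\{a} + (b.0 + ((rec X. b.a.b.X\{b} + a.(a.0\{a} + (b.0 + (X + X)))) + (rec X. b.a.b.X\{b} + a.(a.0\{a} + (b.0 + (X + X)))))))\{b} ⊢ —a→ t7, —a→ t8
  t8 = 0\{a}\{b} ⊢ (no moves)
Partition-refinement fixed point:
  B0 = {s0}
  B1 = {s1}
  B2 = {s2, t2}
  B3 = {s4, t5}
  B4 = {s5, t6}
  B5 = {s6, t7}
  B6 = {s3, s7, t3, t4, t8}
  B7 = {t0}
  B8 = {t1}
s0 ∈ B0, t0 ∈ B7 → different blocks

NO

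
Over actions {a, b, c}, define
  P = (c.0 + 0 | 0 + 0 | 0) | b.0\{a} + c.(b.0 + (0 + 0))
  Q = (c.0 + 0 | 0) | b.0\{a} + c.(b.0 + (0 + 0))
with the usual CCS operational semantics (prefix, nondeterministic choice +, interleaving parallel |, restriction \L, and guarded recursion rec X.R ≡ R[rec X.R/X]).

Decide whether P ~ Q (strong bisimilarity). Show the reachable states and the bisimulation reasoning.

Reachable graph of P (6 states):
  s0 = (c.0 + 0 | 0 + 0 | 0) | b.0\{a} + c.(b.0 + (0 + 0)) has moves ··b··> s1, ··c··> s2, ··c··> s3
  s1 = (c.0 + 0 | 0 + 0 | 0) | 0\{a} has moves ··c··> s4
  s2 = 0 | b.0\{a} has moves ··b··> s4
  s3 = b.0 + (0 + 0) has moves ··b··> s5
  s4 = 0 | 0\{a} has moves deadlocked
  s5 = 0 has moves deadlocked
Reachable graph of Q (6 states):
  t0 = (c.0 + 0 | 0) | b.0\{a} + c.(b.0 + (0 + 0)) has moves ··b··> t1, ··c··> t2, ··c··> t3
  t1 = (c.0 + 0 | 0) | 0\{a} has moves ··c··> t4
  t2 = 0 | b.0\{a} has moves ··b··> t4
  t3 = b.0 + (0 + 0) has moves ··b··> t5
  t4 = 0 | 0\{a} has moves deadlocked
  t5 = 0 has moves deadlocked
Partition-refinement fixed point:
  B0 = {s0, t0}
  B1 = {s1, t1}
  B2 = {s4, s5, t4, t5}
  B3 = {s2, s3, t2, t3}
s0 ∈ B0, t0 ∈ B0 → same block

bisimilar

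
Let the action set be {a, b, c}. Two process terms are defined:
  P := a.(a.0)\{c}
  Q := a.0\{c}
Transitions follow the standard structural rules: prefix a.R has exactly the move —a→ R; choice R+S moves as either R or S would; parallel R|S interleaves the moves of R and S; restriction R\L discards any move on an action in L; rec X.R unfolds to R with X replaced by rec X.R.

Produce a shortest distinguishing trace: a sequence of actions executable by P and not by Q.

Reachable graph of P (3 states):
  m0 = a.(a.0)\{c} | =a=> m1
  m1 = (a.0)\{c} | =a=> m2
  m2 = 0\{c} | deadlocked
Reachable graph of Q (2 states):
  n0 = a.0\{c} | =a=> n1
  n1 = 0\{c} | deadlocked
Trace ⟨aa⟩ through P, begin at {m0}:
  after a @ step 1: {m1}
  after a @ step 2: {m2}
  — P admits the full trace.
Trace ⟨aa⟩ through Q, begin at {n0}:
  after a @ step 1: {n1}
  after a @ step 2: ∅  — Q cannot continue

aa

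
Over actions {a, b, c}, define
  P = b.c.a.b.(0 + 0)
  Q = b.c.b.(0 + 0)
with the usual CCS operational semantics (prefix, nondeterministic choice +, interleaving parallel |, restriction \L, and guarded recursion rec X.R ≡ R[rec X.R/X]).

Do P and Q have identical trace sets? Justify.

NO — witness ⟨bca⟩

LTS(P): 5 reachable states
  m0 = b.c.a.b.(0 + 0) ⊢ =b=> m1
  m1 = c.a.b.(0 + 0) ⊢ =c=> m2
  m2 = a.b.(0 + 0) ⊢ =a=> m3
  m3 = b.(0 + 0) ⊢ =b=> m4
  m4 = 0 + 0 ⊢ stopped
LTS(Q): 4 reachable states
  n0 = b.c.b.(0 + 0) ⊢ =b=> n1
  n1 = c.b.(0 + 0) ⊢ =c=> n2
  n2 = b.(0 + 0) ⊢ =b=> n3
  n3 = 0 + 0 ⊢ stopped
Trace ⟨bca⟩ through P, begin at {m0}:
  after b @ step 1: {m1}
  after c @ step 2: {m2}
  after a @ step 3: {m3}
  P completes σ.
Trace ⟨bca⟩ through Q, begin at {n0}:
  after b @ step 1: {n1}
  after c @ step 2: {n2}
  after a @ step 3: ∅  — Q cannot continue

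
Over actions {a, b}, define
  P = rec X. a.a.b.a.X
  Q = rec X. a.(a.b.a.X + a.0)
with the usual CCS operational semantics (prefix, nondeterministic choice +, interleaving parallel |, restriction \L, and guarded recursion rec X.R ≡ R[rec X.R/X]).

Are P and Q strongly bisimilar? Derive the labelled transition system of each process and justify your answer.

Reachable graph of P (4 states):
  u0 = rec X. a.a.b.a.X → ··a··> u1
  u1 = a.b.a.(rec X. a.a.b.a.X) → ··a··> u2
  u2 = b.a.(rec X. a.a.b.a.X) → ··b··> u3
  u3 = a.(rec X. a.a.b.a.X) → ··a··> u0
Reachable graph of Q (5 states):
  v0 = rec X. a.(a.b.a.X + a.0) → ··a··> v1
  v1 = a.b.a.(rec X. a.(a.b.a.X + a.0)) + a.0 → ··a··> v2, ··a··> v3
  v2 = 0 → stopped
  v3 = b.a.(rec X. a.(a.b.a.X + a.0)) → ··b··> v4
  v4 = a.(rec X. a.(a.b.a.X + a.0)) → ··a··> v0
Partition-refinement fixed point:
  B0 = {u0}
  B1 = {u1}
  B2 = {u2}
  B3 = {u3}
  B4 = {v0}
  B5 = {v1}
  B6 = {v2}
  B7 = {v3}
  B8 = {v4}
u0 ∈ B0, v0 ∈ B4 → different blocks

not bisimilar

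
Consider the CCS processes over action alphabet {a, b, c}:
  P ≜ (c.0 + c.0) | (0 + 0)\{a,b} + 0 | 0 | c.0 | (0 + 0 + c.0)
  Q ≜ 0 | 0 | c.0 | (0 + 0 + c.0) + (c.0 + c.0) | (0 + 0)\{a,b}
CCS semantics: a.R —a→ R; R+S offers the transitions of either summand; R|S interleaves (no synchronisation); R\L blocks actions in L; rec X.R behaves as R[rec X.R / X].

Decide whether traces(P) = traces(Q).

trace-equivalent

LTS(P): 5 reachable states
  u0 = (c.0 + c.0) | (0 + 0)\{a,b} + 0 | 0 | c.0 | (0 + 0 + c.0) → ··c··> u1, ··c··> u2, ··c··> u3
  u1 = 0 | (0 + 0)\{a,b} → deadlocked
  u2 = 0 | 0 | 0 | (0 + 0 + c.0) → ··c··> u4
  u3 = 0 | 0 | c.0 | 0 → ··c··> u4
  u4 = 0 | 0 | 0 | 0 → deadlocked
LTS(Q): 5 reachable states
  v0 = 0 | 0 | c.0 | (0 + 0 + c.0) + (c.0 + c.0) | (0 + 0)\{a,b} → ··c··> v1, ··c··> v2, ··c··> v3
  v1 = 0 | (0 + 0)\{a,b} → deadlocked
  v2 = 0 | 0 | 0 | (0 + 0 + c.0) → ··c··> v4
  v3 = 0 | 0 | c.0 | 0 → ··c··> v4
  v4 = 0 | 0 | 0 | 0 → deadlocked
Partition-refinement fixed point:
  B0 = {u0, v0}
  B1 = {u1, u4, v1, v4}
  B2 = {u2, u3, v2, v3}
u0 ∈ B0, v0 ∈ B0 → same block
Bisimilar ⇒ trace-equivalent.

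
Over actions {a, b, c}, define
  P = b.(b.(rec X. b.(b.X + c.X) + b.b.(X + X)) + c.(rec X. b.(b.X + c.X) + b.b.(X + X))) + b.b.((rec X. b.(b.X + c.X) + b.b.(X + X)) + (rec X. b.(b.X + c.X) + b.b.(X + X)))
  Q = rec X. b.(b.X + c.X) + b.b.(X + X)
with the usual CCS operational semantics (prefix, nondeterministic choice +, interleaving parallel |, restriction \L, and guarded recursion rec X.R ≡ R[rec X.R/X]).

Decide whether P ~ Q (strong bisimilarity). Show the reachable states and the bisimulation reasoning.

Reachable graph of P (5 states):
  p0 = b.(b.(rec X. b.(b.X + c.X) + b.b.(X + X)) + c.(rec X. b.(b.X + c.X) + b.b.(X + X))) + b.b.((rec X. b.(b.X + c.X) + b.b.(X + X)) + (rec X. b.(b.X + c.X) + b.b.(X + X))) has moves --b--▸ p1, --b--▸ p2
  p1 = b.((rec X. b.(b.X + c.X) + b.b.(X + X)) + (rec X. b.(b.X + c.X) + b.b.(X + X))) has moves --b--▸ p3
  p2 = b.(rec X. b.(b.X + c.X) + b.b.(X + X)) + c.(rec X. b.(b.X + c.X) + b.b.(X + X)) has moves --b--▸ p4, --c--▸ p4
  p3 = (rec X. b.(b.X + c.X) + b.b.(X + X)) + (rec X. b.(b.X + c.X) + b.b.(X + X)) has moves --b--▸ p1, --b--▸ p2
  p4 = rec X. b.(b.X + c.X) + b.b.(X + X) has moves --b--▸ p1, --b--▸ p2
Reachable graph of Q (4 states):
  q0 = rec X. b.(b.X + c.X) + b.b.(X + X) has moves --b--▸ q1, --b--▸ q2
  q1 = b.((rec X. b.(b.X + c.X) + b.b.(X + X)) + (rec X. b.(b.X + c.X) + b.b.(X + X))) has moves --b--▸ q3
  q2 = b.(rec X. b.(b.X + c.X) + b.b.(X + X)) + c.(rec X. b.(b.X + c.X) + b.b.(X + X)) has moves --b--▸ q0, --c--▸ q0
  q3 = (rec X. b.(b.X + c.X) + b.b.(X + X)) + (rec X. b.(b.X + c.X) + b.b.(X + X)) has moves --b--▸ q1, --b--▸ q2
Bisimilarity quotient blocks:
  B0 = {p0, p3, p4, q0, q3}
  B1 = {p1, q1}
  B2 = {p2, q2}
p0 ∈ B0, q0 ∈ B0 → same block

P ~ Q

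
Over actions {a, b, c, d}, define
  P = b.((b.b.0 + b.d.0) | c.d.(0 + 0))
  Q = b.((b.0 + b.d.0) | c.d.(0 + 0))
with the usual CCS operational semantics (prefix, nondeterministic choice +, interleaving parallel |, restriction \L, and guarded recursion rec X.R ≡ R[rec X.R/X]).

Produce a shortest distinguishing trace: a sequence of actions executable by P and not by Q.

bbb

LTS(P): 13 reachable states
  u0 = b.((b.b.0 + b.d.0) | c.d.(0 + 0)) :: —b→ u1
  u1 = (b.b.0 + b.d.0) | c.d.(0 + 0) :: —b→ u2, —b→ u3, —c→ u4
  u2 = b.0 | c.d.(0 + 0) :: —b→ u5, —c→ u6
  u3 = d.0 | c.d.(0 + 0) :: —c→ u7, —d→ u5
  u4 = (b.b.0 + b.d.0) | d.(0 + 0) :: —b→ u6, —b→ u7, —d→ u8
  u5 = 0 | c.d.(0 + 0) :: —c→ u9
  u6 = b.0 | d.(0 + 0) :: —b→ u9, —d→ u10
  u7 = d.0 | d.(0 + 0) :: —d→ u11, —d→ u9
  u8 = (b.b.0 + b.d.0) | (0 + 0) :: —b→ u10, —b→ u11
  u9 = 0 | d.(0 + 0) :: —d→ u12
  u10 = b.0 | (0 + 0) :: —b→ u12
  u11 = d.0 | (0 + 0) :: —d→ u12
  u12 = 0 | (0 + 0) :: deadlocked
LTS(Q): 10 reachable states
  v0 = b.((b.0 + b.d.0) | c.d.(0 + 0)) :: —b→ v1
  v1 = (b.0 + b.d.0) | c.d.(0 + 0) :: —b→ v2, —b→ v3, —c→ v4
  v2 = 0 | c.d.(0 + 0) :: —c→ v5
  v3 = d.0 | c.d.(0 + 0) :: —c→ v6, —d→ v2
  v4 = (b.0 + b.d.0) | d.(0 + 0) :: —b→ v5, —b→ v6, —d→ v7
  v5 = 0 | d.(0 + 0) :: —d→ v8
  v6 = d.0 | d.(0 + 0) :: —d→ v5, —d→ v9
  v7 = (b.0 + b.d.0) | (0 + 0) :: —b→ v8, —b→ v9
  v8 = 0 | (0 + 0) :: deadlocked
  v9 = d.0 | (0 + 0) :: —d→ v8
Run σ = ⟨bbb⟩ on P: start {u0}
  [1] b ⇒ {u1}
  [2] b ⇒ {u2, u3}
  [3] b ⇒ {u5}
  P completes σ.
Run σ = ⟨bbb⟩ on Q: start {v0}
  [1] b ⇒ {v1}
  [2] b ⇒ {v2, v3}
  [3] b ⇒ ∅  — Q cannot continue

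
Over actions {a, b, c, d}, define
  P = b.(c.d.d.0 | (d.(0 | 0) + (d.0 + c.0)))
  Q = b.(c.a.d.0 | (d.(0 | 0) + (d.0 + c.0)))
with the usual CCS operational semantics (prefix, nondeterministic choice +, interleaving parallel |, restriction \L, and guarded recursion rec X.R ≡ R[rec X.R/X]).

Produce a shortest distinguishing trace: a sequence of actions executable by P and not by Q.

Reachable graph of P (13 states):
  s0 = b.(c.d.d.0 | (d.(0 | 0) + (d.0 + c.0))) → =b=> s1
  s1 = c.d.d.0 | (d.(0 | 0) + (d.0 + c.0)) → =c=> s2, =c=> s3, =d=> s2, =d=> s4
  s2 = c.d.d.0 | 0 → =c=> s5
  s3 = d.d.0 | (d.(0 | 0) + (d.0 + c.0)) → =c=> s5, =d=> s5, =d=> s6, =d=> s7
  s4 = c.d.d.0 | (0 | 0) → =c=> s7
  s5 = d.d.0 | 0 → =d=> s8
  s6 = d.0 | (d.(0 | 0) + (d.0 + c.0)) → =c=> s8, =d=> s10, =d=> s8, =d=> s9
  s7 = d.d.0 | (0 | 0) → =d=> s10
  s8 = d.0 | 0 → =d=> s11
  s9 = 0 | (d.(0 | 0) + (d.0 + c.0)) → =c=> s11, =d=> s11, =d=> s12
  s10 = d.0 | (0 | 0) → =d=> s12
  s11 = 0 | 0 → ∅
  s12 = 0 | (0 | 0) → ∅
Reachable graph of Q (13 states):
  t0 = b.(c.a.d.0 | (d.(0 | 0) + (d.0 + c.0))) → =b=> t1
  t1 = c.a.d.0 | (d.(0 | 0) + (d.0 + c.0)) → =c=> t2, =c=> t3, =d=> t3, =d=> t4
  t2 = a.d.0 | (d.(0 | 0) + (d.0 + c.0)) → =a=> t5, =c=> t6, =d=> t6, =d=> t7
  t3 = c.a.d.0 | 0 → =c=> t6
  t4 = c.a.d.0 | (0 | 0) → =c=> t7
  t5 = d.0 | (d.(0 | 0) + (d.0 + c.0)) → =c=> t8, =d=> t10, =d=> t8, =d=> t9
  t6 = a.d.0 | 0 → =a=> t8
  t7 = a.d.0 | (0 | 0) → =a=> t10
  t8 = d.0 | 0 → =d=> t11
  t9 = 0 | (d.(0 | 0) + (d.0 + c.0)) → =c=> t11, =d=> t11, =d=> t12
  t10 = d.0 | (0 | 0) → =d=> t12
  t11 = 0 | 0 → ∅
  t12 = 0 | (0 | 0) → ∅
Executing bccd from P (initial set {s0}):
  step 1 (b): {s1}
  step 2 (c): {s2, s3}
  step 3 (c): {s5}
  step 4 (d): {s8}
  — P admits the full trace.
Executing bccd from Q (initial set {t0}):
  step 1 (b): {t1}
  step 2 (c): {t2, t3}
  step 3 (c): {t6}
  step 4 (d): ∅ (Q stuck)

bccd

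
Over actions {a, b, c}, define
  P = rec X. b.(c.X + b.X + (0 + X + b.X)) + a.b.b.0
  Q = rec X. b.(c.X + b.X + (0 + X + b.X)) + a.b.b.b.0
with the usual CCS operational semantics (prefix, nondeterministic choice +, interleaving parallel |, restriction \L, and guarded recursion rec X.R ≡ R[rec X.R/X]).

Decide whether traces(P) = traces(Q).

Reachable graph of P (5 states):
  m0 = rec X. b.(c.X + b.X + (0 + X + b.X)) + a.b.b.0 ⊢ -a-> m1, -b-> m2
  m1 = b.b.0 ⊢ -b-> m3
  m2 = c.(rec X. b.(c.X + b.X + (0 + X + b.X)) + a.b.b.0) + b.(rec X. b.(c.X + b.X + (0 + X + b.X)) + a.b.b.0) + (0 + (rec X. b.(c.X + b.X + (0 + X + b.X)) + a.b.b.0) + b.(rec X. b.(c.X + b.X + (0 + X + b.X)) + a.b.b.0)) ⊢ -a-> m1, -b-> m0, -b-> m2, -c-> m0
  m3 = b.0 ⊢ -b-> m4
  m4 = 0 ⊢ ∅
Reachable graph of Q (6 states):
  n0 = rec X. b.(c.X + b.X + (0 + X + b.X)) + a.b.b.b.0 ⊢ -a-> n1, -b-> n2
  n1 = b.b.b.0 ⊢ -b-> n3
  n2 = c.(rec X. b.(c.X + b.X + (0 + X + b.X)) + a.b.b.b.0) + b.(rec X. b.(c.X + b.X + (0 + X + b.X)) + a.b.b.b.0) + (0 + (rec X. b.(c.X + b.X + (0 + X + b.X)) + a.b.b.b.0) + b.(rec X. b.(c.X + b.X + (0 + X + b.X)) + a.b.b.b.0)) ⊢ -a-> n1, -b-> n0, -b-> n2, -c-> n0
  n3 = b.b.0 ⊢ -b-> n4
  n4 = b.0 ⊢ -b-> n5
  n5 = 0 ⊢ ∅
Run σ = ⟨abbb⟩ on Q: start {n0}
  step 1 (a): {n1}
  step 2 (b): {n3}
  step 3 (b): {n4}
  step 4 (b): {n5}
  — Q admits the full trace.
Run σ = ⟨abbb⟩ on P: start {m0}
  step 1 (a): {m1}
  step 2 (b): {m3}
  step 3 (b): {m4}
  step 4 (b): ∅  — P cannot continue

NO — witness ⟨abbb⟩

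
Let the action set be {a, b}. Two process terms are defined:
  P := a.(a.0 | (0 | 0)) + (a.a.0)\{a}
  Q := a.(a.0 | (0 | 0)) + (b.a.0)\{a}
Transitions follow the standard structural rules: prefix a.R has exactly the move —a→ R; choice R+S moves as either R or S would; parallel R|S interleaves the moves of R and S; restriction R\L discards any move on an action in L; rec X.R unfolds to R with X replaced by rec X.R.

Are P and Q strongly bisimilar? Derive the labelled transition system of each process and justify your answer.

P ≁ Q

P's transition system — 3 states:
  m0 = a.(a.0 | (0 | 0)) + (a.a.0)\{a} :: —a→ m1
  m1 = a.0 | (0 | 0) :: —a→ m2
  m2 = 0 | (0 | 0) :: (no moves)
Q's transition system — 4 states:
  n0 = a.(a.0 | (0 | 0)) + (b.a.0)\{a} :: —a→ n1, —b→ n2
  n1 = a.0 | (0 | 0) :: —a→ n3
  n2 = (a.0)\{a} :: (no moves)
  n3 = 0 | (0 | 0) :: (no moves)
Bisimilarity quotient blocks:
  B0 = {m0}
  B1 = {m1, n1}
  B2 = {m2, n2, n3}
  B3 = {n0}
m0 ∈ B0, n0 ∈ B3 → different blocks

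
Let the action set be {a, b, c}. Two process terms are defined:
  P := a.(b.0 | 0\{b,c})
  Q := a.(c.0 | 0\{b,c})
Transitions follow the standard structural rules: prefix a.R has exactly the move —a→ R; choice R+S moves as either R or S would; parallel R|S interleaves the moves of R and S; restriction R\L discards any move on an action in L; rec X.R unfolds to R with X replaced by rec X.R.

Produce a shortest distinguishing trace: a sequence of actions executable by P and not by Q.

P's transition system — 3 states:
  s0 = a.(b.0 | 0\{b,c}) ⊢ ··a··> s1
  s1 = b.0 | 0\{b,c} ⊢ ··b··> s2
  s2 = 0 | 0\{b,c} ⊢ ·
Q's transition system — 3 states:
  t0 = a.(c.0 | 0\{b,c}) ⊢ ··a··> t1
  t1 = c.0 | 0\{b,c} ⊢ ··c··> t2
  t2 = 0 | 0\{b,c} ⊢ ·
Executing ab from P (initial set {s0}):
  [1] a ⇒ {s1}
  [2] b ⇒ {s2}
  — P admits the full trace.
Executing ab from Q (initial set {t0}):
  [1] a ⇒ {t1}
  [2] b ⇒ no successor for Q

ab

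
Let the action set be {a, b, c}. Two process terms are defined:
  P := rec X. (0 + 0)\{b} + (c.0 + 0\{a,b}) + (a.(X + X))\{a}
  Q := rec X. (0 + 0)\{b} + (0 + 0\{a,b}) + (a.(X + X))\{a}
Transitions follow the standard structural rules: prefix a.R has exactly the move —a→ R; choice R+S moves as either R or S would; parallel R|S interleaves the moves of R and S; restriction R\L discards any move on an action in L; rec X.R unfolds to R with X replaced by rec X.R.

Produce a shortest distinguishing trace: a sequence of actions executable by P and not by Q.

c

LTS(P): 2 reachable states
  s0 = rec X. (0 + 0)\{b} + (c.0 + 0\{a,b}) + (a.(X + X))\{a} :: =c=> s1
  s1 = 0 :: (no moves)
LTS(Q): 1 reachable states
  t0 = rec X. (0 + 0)\{b} + (0 + 0\{a,b}) + (a.(X + X))\{a} :: (no moves)
Run σ = ⟨c⟩ on P: start {s0}
  [1] c ⇒ {s1}
  — P admits the full trace.
Run σ = ⟨c⟩ on Q: start {t0}
  [1] c ⇒ no successor for Q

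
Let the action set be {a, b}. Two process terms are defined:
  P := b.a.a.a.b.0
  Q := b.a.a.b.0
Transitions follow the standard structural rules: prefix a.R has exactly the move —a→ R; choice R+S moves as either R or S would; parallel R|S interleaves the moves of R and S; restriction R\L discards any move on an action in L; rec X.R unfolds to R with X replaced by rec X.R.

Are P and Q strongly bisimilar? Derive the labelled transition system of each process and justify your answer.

Reachable graph of P (6 states):
  s0 = b.a.a.a.b.0 :: =b=> s1
  s1 = a.a.a.b.0 :: =a=> s2
  s2 = a.a.b.0 :: =a=> s3
  s3 = a.b.0 :: =a=> s4
  s4 = b.0 :: =b=> s5
  s5 = 0 :: stopped
Reachable graph of Q (5 states):
  t0 = b.a.a.b.0 :: =b=> t1
  t1 = a.a.b.0 :: =a=> t2
  t2 = a.b.0 :: =a=> t3
  t3 = b.0 :: =b=> t4
  t4 = 0 :: stopped
Bisimilarity quotient blocks:
  B0 = {s0}
  B1 = {s1}
  B2 = {s2, t1}
  B3 = {s3, t2}
  B4 = {s4, t3}
  B5 = {s5, t4}
  B6 = {t0}
s0 ∈ B0, t0 ∈ B6 → different blocks

P ≁ Q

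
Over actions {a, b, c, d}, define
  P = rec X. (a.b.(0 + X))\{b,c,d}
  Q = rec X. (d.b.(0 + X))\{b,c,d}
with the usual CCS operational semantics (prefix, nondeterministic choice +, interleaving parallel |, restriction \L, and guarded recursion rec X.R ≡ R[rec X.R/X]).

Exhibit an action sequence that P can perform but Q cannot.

LTS(P): 2 reachable states
  m0 = rec X. (a.b.(0 + X))\{b,c,d} :: -a-> m1
  m1 = (b.(0 + (rec X. (a.b.(0 + X))\{b,c,d})))\{b,c,d} :: (no moves)
LTS(Q): 1 reachable states
  n0 = rec X. (d.b.(0 + X))\{b,c,d} :: (no moves)
Trace ⟨a⟩ through P, begin at {m0}:
  [1] a ⇒ {m1}
  P completes σ.
Trace ⟨a⟩ through Q, begin at {n0}:
  [1] a ⇒ ∅ (Q stuck)

a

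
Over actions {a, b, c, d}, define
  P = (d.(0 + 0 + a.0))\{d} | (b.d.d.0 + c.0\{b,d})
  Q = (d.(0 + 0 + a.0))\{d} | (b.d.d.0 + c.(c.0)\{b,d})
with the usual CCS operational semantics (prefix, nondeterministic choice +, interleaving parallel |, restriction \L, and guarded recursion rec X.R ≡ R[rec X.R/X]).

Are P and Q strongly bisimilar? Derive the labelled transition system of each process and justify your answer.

Reachable graph of P (5 states):
  u0 = (d.(0 + 0 + a.0))\{d} | (b.d.d.0 + c.0\{b,d}) → ··b··> u1, ··c··> u2
  u1 = (d.(0 + 0 + a.0))\{d} | d.d.0 → ··d··> u3
  u2 = (d.(0 + 0 + a.0))\{d} | 0\{b,d} → ·
  u3 = (d.(0 + 0 + a.0))\{d} | d.0 → ··d··> u4
  u4 = (d.(0 + 0 + a.0))\{d} | 0 → ·
Reachable graph of Q (6 states):
  v0 = (d.(0 + 0 + a.0))\{d} | (b.d.d.0 + c.(c.0)\{b,d}) → ··b··> v1, ··c··> v2
  v1 = (d.(0 + 0 + a.0))\{d} | d.d.0 → ··d··> v3
  v2 = (d.(0 + 0 + a.0))\{d} | (c.0)\{b,d} → ··c··> v4
  v3 = (d.(0 + 0 + a.0))\{d} | d.0 → ··d··> v5
  v4 = (d.(0 + 0 + a.0))\{d} | 0\{b,d} → ·
  v5 = (d.(0 + 0 + a.0))\{d} | 0 → ·
Partition-refinement fixed point:
  B0 = {u0}
  B1 = {u1, v1}
  B2 = {u3, v3}
  B3 = {u2, u4, v4, v5}
  B4 = {v0}
  B5 = {v2}
u0 ∈ B0, v0 ∈ B4 → different blocks

not bisimilar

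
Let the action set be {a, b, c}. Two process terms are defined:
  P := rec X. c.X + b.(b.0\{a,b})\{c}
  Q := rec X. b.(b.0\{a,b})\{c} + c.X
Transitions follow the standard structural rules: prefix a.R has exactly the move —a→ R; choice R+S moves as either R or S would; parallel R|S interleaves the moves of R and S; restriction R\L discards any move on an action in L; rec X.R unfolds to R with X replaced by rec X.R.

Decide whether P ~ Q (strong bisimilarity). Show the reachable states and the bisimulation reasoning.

LTS(P): 3 reachable states
  s0 = rec X. c.X + b.(b.0\{a,b})\{c} :: =b=> s1, =c=> s0
  s1 = (b.0\{a,b})\{c} :: =b=> s2
  s2 = 0\{a,b}\{c} :: deadlocked
LTS(Q): 3 reachable states
  t0 = rec X. b.(b.0\{a,b})\{c} + c.X :: =b=> t1, =c=> t0
  t1 = (b.0\{a,b})\{c} :: =b=> t2
  t2 = 0\{a,b}\{c} :: deadlocked
Partition-refinement fixed point:
  B0 = {s0, t0}
  B1 = {s1, t1}
  B2 = {s2, t2}
s0 ∈ B0, t0 ∈ B0 → same block

P ~ Q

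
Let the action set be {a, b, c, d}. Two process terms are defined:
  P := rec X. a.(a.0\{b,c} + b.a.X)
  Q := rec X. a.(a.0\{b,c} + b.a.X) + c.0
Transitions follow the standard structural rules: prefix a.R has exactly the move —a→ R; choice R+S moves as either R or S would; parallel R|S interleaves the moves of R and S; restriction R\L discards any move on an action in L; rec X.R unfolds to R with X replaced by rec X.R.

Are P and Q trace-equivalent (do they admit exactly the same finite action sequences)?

traces(P) ≠ traces(Q) — witness ⟨c⟩

Reachable graph of P (4 states):
  m0 = rec X. a.(a.0\{b,c} + b.a.X) → ··a··> m1
  m1 = a.0\{b,c} + b.a.(rec X. a.(a.0\{b,c} + b.a.X)) → ··a··> m2, ··b··> m3
  m2 = 0\{b,c} → (no moves)
  m3 = a.(rec X. a.(a.0\{b,c} + b.a.X)) → ··a··> m0
Reachable graph of Q (5 states):
  n0 = rec X. a.(a.0\{b,c} + b.a.X) + c.0 → ··a··> n1, ··c··> n2
  n1 = a.0\{b,c} + b.a.(rec X. a.(a.0\{b,c} + b.a.X) + c.0) → ··a··> n3, ··b··> n4
  n2 = 0 → (no moves)
  n3 = 0\{b,c} → (no moves)
  n4 = a.(rec X. a.(a.0\{b,c} + b.a.X) + c.0) → ··a··> n0
Trace ⟨c⟩ through Q, begin at {n0}:
  [1] c ⇒ {n2}
  ✓ Q
Trace ⟨c⟩ through P, begin at {m0}:
  [1] c ⇒ no successor for P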